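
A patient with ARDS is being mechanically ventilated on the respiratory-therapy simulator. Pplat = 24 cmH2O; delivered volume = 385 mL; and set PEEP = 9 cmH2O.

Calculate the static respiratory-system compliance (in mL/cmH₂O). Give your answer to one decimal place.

Cstat = Vt / (Pplat − PEEP) = 385 / (24 − 9) = 385 / 15.0 = 25.667 mL/cmH2O.

25.7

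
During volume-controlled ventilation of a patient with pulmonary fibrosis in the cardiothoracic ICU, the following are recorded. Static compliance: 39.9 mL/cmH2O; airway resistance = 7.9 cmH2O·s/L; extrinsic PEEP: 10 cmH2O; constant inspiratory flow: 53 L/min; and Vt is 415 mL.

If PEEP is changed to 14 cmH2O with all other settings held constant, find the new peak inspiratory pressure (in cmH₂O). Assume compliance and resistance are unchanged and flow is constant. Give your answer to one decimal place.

31.4

Flow: 53 L/min ÷ 60 = 0.8833 L/s.
PIP = Vt/C + R·V̇ + PEEP (constant-flow equation of motion).
Only the baseline term changes: ΔPIP = ΔPEEP = 14 − 10 = 4.0 cmH2O.
Original PIP = 415/39.9 + 7.9×0.8833 + 10 = 27.379 cmH2O; new PIP = 27.379 + (4.0) = 31.379 cmH2O.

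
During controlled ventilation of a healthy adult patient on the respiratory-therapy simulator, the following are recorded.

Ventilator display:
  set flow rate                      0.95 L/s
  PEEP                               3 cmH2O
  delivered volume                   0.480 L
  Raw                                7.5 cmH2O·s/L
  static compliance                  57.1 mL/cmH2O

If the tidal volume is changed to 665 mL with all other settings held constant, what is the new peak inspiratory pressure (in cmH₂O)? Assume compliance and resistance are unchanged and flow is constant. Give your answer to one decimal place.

21.8

PIP = Vt/C + R·V̇ + PEEP (constant-flow equation of motion).
Only the elastic term changes: ΔPIP = ΔVt / C = (665 − 480) / 57.1 = 3.24 cmH2O.
Original PIP = 480/57.1 + 7.5×0.95 + 3 = 18.531 cmH2O; new PIP = 18.531 + (3.24) = 21.771 cmH2O.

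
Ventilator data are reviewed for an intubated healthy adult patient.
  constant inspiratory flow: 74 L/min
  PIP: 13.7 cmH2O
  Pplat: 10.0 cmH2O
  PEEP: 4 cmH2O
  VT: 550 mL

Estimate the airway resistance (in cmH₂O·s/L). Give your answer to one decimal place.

3.0

Flow: 74 L/min ÷ 60 = 1.2333 L/s.
Raw = (PIP − Pplat) / flow = (13.7 − 10.0) / 1.2333 = 3.7 / 1.2333 = 3.0 cmH2O·s/L.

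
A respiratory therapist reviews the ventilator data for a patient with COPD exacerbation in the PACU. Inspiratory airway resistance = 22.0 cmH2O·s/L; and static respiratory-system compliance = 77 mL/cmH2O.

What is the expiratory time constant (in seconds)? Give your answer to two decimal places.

τ = R × C = 22.0 × 77 mL/cmH2O = 22.0 × 0.077 L/cmH2O = 1.694 s.

1.69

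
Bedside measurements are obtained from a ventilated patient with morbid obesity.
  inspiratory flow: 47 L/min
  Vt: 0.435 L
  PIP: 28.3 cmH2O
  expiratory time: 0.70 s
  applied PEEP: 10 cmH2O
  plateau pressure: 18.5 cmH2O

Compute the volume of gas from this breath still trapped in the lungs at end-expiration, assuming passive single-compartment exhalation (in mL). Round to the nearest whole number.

Flow: 47 L/min ÷ 60 = 0.7833 L/s.
R = (PIP − Pplat)/V̇ = (28.3 − 18.5) / 0.7833 = 9.8/0.7833 = 12.511 cmH2O·s/L.
C = Vt/(Pplat − PEEP) = 435.0 / (18.5 − 10) = 435.0/8.5 = 51.176 mL/cmH2O.
τ = R × C = 12.511 × 0.05118 L/cmH2O = 0.6403 s.
Fraction remaining = e^(−Te/τ) = e^(−0.70/0.6403) = 0.3351.
Trapped volume = 435.0 × 0.3351 = 145.77 mL.

146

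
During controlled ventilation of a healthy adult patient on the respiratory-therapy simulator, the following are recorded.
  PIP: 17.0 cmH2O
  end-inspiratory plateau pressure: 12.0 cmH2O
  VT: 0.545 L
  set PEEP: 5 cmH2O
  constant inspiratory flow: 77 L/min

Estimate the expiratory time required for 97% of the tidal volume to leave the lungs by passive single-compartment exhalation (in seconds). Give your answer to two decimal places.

1.06

Flow: 77 L/min ÷ 60 = 1.2833 L/s.
R = (PIP − Pplat)/V̇ = (17.0 − 12.0) / 1.2833 = 5.0/1.2833 = 3.896 cmH2O·s/L.
C = Vt/(Pplat − PEEP) = 545.0 / (12.0 − 5) = 545.0/7.0 = 77.857 mL/cmH2O.
τ = R × C = 3.896 × 0.07786 L/cmH2O = 0.3033 s.
t = −τ·ln(1 − 0.97) = −0.3033·ln(0.03) = 1.064 s.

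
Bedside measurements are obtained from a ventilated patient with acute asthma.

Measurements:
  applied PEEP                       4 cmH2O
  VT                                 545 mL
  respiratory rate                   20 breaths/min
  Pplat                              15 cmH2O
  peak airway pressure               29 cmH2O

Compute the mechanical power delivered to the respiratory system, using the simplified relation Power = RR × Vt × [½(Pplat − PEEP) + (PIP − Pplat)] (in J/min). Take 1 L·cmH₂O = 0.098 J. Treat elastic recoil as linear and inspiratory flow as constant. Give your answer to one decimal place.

20.8

Per-breath work = Vt × [½(Pplat−PEEP) + (PIP−Pplat)] = 0.545 × [0.5×11.0 + 14.0] = 0.545 × 19.5 = 10.628 L·cmH2O.
Power = 20 × 10.628 = 212.56 L·cmH2O/min.
× 0.098 J/(L·cmH2O) → 20.831 J/min.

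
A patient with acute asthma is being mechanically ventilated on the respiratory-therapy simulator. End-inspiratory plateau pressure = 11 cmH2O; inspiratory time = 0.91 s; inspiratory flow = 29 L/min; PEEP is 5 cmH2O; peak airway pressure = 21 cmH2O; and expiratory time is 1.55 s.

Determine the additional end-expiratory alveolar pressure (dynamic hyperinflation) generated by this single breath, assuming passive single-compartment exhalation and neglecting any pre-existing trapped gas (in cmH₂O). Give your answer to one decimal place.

2.2

Flow: 29 L/min ÷ 60 = 0.4833 L/s.
Vt = flow × Ti = 0.4833 L/s × 0.91 s × 1000 mL/L = 439.8 mL.
R = (PIP − Pplat)/V̇ = (21 − 11) / 0.4833 = 10.0/0.4833 = 20.691 cmH2O·s/L.
C = Vt/(Pplat − PEEP) = 439.8 / (11 − 5) = 439.8/6.0 = 73.3 mL/cmH2O.
τ = R × C = 20.691 × 0.0733 L/cmH2O = 1.517 s.
Fraction remaining = e^(−Te/τ) = e^(−1.55/1.517) = 0.36; trapped volume = 439.8 × 0.36 = 158.33 mL.
Additional alveolar pressure from trapping ≈ V_trapped / C = 158.33 / 73.3 = 2.16 cmH2O.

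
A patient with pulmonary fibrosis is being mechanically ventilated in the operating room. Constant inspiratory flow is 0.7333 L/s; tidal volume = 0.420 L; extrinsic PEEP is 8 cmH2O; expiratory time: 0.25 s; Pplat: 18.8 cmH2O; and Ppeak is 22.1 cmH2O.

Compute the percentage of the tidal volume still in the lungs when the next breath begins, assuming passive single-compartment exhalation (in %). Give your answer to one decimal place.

R = (PIP − Pplat)/V̇ = (22.1 − 18.8) / 0.7333 = 3.3/0.7333 = 4.5 cmH2O·s/L.
C = Vt/(Pplat − PEEP) = 420.0 / (18.8 − 8) = 420.0/10.8 = 38.889 mL/cmH2O.
τ = R × C = 4.5 × 0.03889 L/cmH2O = 0.175 s.
Fraction remaining at end-expiration = e^(−Te/τ) = e^(−0.25/0.175) = 0.2397 → 23.97%.

24.0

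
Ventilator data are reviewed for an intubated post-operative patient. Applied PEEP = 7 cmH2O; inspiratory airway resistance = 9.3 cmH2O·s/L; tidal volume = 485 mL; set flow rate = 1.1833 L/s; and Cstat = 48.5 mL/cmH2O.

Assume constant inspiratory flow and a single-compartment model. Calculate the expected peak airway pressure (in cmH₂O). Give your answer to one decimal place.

Equation of motion (constant flow): PIP = Vt/C + R·V̇ + PEEP.
PIP = 485/48.5 + 9.3×1.1833 + 7 = 10.0 + 11.005 + 7 = 28.005 cmH2O.

28.0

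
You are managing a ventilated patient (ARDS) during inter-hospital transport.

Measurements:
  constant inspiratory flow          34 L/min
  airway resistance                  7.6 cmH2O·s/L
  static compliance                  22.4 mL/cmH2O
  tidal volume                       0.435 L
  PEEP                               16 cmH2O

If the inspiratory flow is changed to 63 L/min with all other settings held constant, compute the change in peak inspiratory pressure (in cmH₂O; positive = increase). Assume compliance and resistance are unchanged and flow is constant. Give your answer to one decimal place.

3.7

Flow: 34 L/min ÷ 60 = 0.5667 L/s.
New flow: 63 L/min ÷ 60 = 1.05 L/s.
PIP = Vt/C + R·V̇ + PEEP (constant-flow equation of motion).
Only the resistive term changes: ΔPIP = R × ΔV̇ = 7.6 × (1.05 − 0.5667) = 7.6 × 0.4833 = 3.673 cmH2O.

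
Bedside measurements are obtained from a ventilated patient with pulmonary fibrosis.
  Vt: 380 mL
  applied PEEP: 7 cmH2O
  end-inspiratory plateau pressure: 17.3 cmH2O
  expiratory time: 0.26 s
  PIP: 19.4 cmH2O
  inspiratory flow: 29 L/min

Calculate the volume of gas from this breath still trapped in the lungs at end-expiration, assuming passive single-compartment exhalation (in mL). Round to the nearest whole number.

Flow: 29 L/min ÷ 60 = 0.4833 L/s.
R = (PIP − Pplat)/V̇ = (19.4 − 17.3) / 0.4833 = 2.1/0.4833 = 4.345 cmH2O·s/L.
C = Vt/(Pplat − PEEP) = 380.0 / (17.3 − 7) = 380.0/10.3 = 36.893 mL/cmH2O.
τ = R × C = 4.345 × 0.03689 L/cmH2O = 0.1603 s.
Fraction remaining = e^(−Te/τ) = e^(−0.26/0.1603) = 0.1975.
Trapped volume = 380.0 × 0.1975 = 75.05 mL.

75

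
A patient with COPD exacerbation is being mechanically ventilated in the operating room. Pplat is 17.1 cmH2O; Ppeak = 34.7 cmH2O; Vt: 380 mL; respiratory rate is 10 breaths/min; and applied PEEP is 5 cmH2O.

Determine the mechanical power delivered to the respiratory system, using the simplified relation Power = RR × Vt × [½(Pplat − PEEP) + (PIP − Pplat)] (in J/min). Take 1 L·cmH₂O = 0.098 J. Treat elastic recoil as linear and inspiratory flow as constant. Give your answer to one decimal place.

8.8

Per-breath work = Vt × [½(Pplat−PEEP) + (PIP−Pplat)] = 0.380 × [0.5×12.1 + 17.6] = 0.380 × 23.65 = 8.987 L·cmH2O.
Power = 10 × 8.987 = 89.87 L·cmH2O/min.
× 0.098 J/(L·cmH2O) → 8.807 J/min.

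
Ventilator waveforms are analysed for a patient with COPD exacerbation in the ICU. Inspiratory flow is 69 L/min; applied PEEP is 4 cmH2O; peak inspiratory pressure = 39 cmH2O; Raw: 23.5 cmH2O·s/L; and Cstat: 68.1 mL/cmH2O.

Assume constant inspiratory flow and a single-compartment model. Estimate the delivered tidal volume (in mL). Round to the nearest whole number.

Flow: 69 L/min ÷ 60 = 1.15 L/s.
Equation of motion (constant flow): PIP = Vt/C + R·V̇ + PEEP.
Vt/C = PIP − R·V̇ − PEEP = 39 − 27.025 − 4 = 7.975 cmH2O.
Vt = C × 7.975 = 68.1 × 7.975 = 543.1 mL.

543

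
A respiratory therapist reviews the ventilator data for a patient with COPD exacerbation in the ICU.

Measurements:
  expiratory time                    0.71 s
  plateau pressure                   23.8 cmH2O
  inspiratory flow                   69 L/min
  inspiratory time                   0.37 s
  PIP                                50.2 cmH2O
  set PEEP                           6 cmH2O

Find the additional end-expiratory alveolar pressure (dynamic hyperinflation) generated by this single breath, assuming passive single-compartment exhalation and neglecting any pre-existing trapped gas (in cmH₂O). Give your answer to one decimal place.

Flow: 69 L/min ÷ 60 = 1.15 L/s.
Vt = flow × Ti = 1.15 L/s × 0.37 s × 1000 mL/L = 425.5 mL.
R = (PIP − Pplat)/V̇ = (50.2 − 23.8) / 1.15 = 26.4/1.15 = 22.957 cmH2O·s/L.
C = Vt/(Pplat − PEEP) = 425.5 / (23.8 − 6) = 425.5/17.8 = 23.904 mL/cmH2O.
τ = R × C = 22.957 × 0.0239 L/cmH2O = 0.5487 s.
Fraction remaining = e^(−Te/τ) = e^(−0.71/0.5487) = 0.2742; trapped volume = 425.5 × 0.2742 = 116.67 mL.
Additional alveolar pressure from trapping ≈ V_trapped / C = 116.67 / 23.904 = 4.881 cmH2O.

4.9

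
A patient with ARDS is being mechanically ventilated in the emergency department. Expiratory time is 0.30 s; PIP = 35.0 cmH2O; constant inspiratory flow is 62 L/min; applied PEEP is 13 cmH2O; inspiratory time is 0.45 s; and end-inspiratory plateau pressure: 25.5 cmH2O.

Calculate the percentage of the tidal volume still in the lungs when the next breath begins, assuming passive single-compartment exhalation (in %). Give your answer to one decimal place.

41.6

Flow: 62 L/min ÷ 60 = 1.0333 L/s.
Vt = flow × Ti = 1.0333 L/s × 0.45 s × 1000 mL/L = 464.99 mL.
R = (PIP − Pplat)/V̇ = (35.0 − 25.5) / 1.0333 = 9.5/1.0333 = 9.194 cmH2O·s/L.
C = Vt/(Pplat − PEEP) = 464.99 / (25.5 − 13) = 464.99/12.5 = 37.199 mL/cmH2O.
τ = R × C = 9.194 × 0.0372 L/cmH2O = 0.342 s.
Fraction remaining at end-expiration = e^(−Te/τ) = e^(−0.30/0.342) = 0.4159 → 41.59%.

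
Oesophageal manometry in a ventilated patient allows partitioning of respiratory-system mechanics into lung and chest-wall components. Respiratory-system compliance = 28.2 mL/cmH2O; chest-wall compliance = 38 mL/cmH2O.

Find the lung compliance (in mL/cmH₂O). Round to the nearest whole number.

109

1/CL = 1/Crs − 1/Ccw.
1/CL = 1/28.2 − 1/38 = 0.009145.
CL = 109.35 mL/cmH2O.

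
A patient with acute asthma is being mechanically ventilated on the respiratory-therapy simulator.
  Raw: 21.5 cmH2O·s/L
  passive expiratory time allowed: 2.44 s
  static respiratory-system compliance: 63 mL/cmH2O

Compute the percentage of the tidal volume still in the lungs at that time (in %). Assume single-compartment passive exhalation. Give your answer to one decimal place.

16.5

τ = R × C = 21.5 × 63 mL/cmH2O = 21.5 × 0.063 L/cmH2O = 1.355 s.
Passive exhalation: V(t)/V₀ = e^(−t/τ) = e^(−2.44/1.355) = 0.1652.
Fraction remaining = 0.1652 → 16.52%.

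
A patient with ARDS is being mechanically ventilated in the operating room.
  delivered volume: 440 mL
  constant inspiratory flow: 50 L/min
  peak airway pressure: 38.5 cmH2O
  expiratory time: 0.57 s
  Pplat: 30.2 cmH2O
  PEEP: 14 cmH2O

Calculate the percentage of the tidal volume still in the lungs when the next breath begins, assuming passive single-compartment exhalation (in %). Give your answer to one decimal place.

Flow: 50 L/min ÷ 60 = 0.8333 L/s.
R = (PIP − Pplat)/V̇ = (38.5 − 30.2) / 0.8333 = 8.3/0.8333 = 9.96 cmH2O·s/L.
C = Vt/(Pplat − PEEP) = 440.0 / (30.2 − 14) = 440.0/16.2 = 27.16 mL/cmH2O.
τ = R × C = 9.96 × 0.02716 L/cmH2O = 0.2705 s.
Fraction remaining at end-expiration = e^(−Te/τ) = e^(−0.57/0.2705) = 0.1216 → 12.16%.

12.2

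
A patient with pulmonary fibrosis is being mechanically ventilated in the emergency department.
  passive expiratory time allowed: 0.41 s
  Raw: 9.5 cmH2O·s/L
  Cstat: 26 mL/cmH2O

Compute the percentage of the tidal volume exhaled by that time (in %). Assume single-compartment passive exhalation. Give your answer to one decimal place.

81.0

τ = R × C = 9.5 × 26 mL/cmH2O = 9.5 × 0.026 L/cmH2O = 0.247 s.
Passive exhalation: V(t)/V₀ = e^(−t/τ) = e^(−0.41/0.247) = 0.1902.
Fraction exhaled = 1 − 0.1902 = 0.8098 → 80.98%.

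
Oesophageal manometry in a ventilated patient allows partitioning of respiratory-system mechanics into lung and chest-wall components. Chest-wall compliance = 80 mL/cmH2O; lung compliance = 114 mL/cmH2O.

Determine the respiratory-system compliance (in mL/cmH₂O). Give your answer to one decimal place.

47.0

Lung and chest wall are elastances in series: 1/Crs = 1/CL + 1/Ccw.
1/Crs = 1/114 + 1/80 = 0.02127.
Crs = 47.015 mL/cmH2O.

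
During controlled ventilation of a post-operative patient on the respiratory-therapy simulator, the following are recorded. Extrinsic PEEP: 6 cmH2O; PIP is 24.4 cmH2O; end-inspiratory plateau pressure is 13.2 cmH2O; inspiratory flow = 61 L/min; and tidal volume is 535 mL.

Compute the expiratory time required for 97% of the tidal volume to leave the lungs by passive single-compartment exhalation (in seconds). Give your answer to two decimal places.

2.87

Flow: 61 L/min ÷ 60 = 1.0167 L/s.
R = (PIP − Pplat)/V̇ = (24.4 − 13.2) / 1.0167 = 11.2/1.0167 = 11.016 cmH2O·s/L.
C = Vt/(Pplat − PEEP) = 535.0 / (13.2 − 6) = 535.0/7.2 = 74.306 mL/cmH2O.
τ = R × C = 11.016 × 0.07431 L/cmH2O = 0.8186 s.
t = −τ·ln(1 − 0.97) = −0.8186·ln(0.03) = 2.87 s.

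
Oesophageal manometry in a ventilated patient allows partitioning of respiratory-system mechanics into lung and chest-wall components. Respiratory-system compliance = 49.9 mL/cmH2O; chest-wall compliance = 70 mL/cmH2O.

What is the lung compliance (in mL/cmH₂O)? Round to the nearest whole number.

174

1/CL = 1/Crs − 1/Ccw.
1/CL = 1/49.9 − 1/70 = 0.005754.
CL = 173.79 mL/cmH2O.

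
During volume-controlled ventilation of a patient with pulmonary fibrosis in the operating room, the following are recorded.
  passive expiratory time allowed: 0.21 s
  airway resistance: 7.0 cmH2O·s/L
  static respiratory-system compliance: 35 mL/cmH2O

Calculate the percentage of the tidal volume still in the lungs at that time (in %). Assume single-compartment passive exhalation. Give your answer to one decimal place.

42.4

τ = R × C = 7.0 × 35 mL/cmH2O = 7.0 × 0.035 L/cmH2O = 0.245 s.
Passive exhalation: V(t)/V₀ = e^(−t/τ) = e^(−0.21/0.245) = 0.4244.
Fraction remaining = 0.4244 → 42.44%.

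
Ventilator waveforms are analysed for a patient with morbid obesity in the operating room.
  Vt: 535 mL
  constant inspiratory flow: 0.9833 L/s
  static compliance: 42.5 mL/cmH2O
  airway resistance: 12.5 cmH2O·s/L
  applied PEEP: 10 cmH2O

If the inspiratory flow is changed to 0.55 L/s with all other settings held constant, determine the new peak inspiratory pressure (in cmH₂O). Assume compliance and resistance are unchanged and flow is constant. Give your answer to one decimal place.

29.5

PIP = Vt/C + R·V̇ + PEEP (constant-flow equation of motion).
Only the resistive term changes: ΔPIP = R × ΔV̇ = 12.5 × (0.55 − 0.9833) = 12.5 × -0.4333 = -5.416 cmH2O.
Original PIP = 535/42.5 + 12.5×0.9833 + 10 = 34.879 cmH2O; new PIP = 34.879 + (-5.416) = 29.463 cmH2O.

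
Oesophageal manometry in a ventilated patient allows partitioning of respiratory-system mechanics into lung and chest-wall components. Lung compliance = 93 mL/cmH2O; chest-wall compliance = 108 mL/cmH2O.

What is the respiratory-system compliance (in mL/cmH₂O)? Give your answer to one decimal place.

50.0

Lung and chest wall are elastances in series: 1/Crs = 1/CL + 1/Ccw.
1/Crs = 1/93 + 1/108 = 0.02001.
Crs = 49.975 mL/cmH2O.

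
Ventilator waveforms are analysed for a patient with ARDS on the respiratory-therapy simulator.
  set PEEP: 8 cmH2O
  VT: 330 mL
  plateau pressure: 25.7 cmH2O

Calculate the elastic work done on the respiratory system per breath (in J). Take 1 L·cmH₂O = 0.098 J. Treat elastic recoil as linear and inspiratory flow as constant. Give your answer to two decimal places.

0.29

Elastic work ≈ ½ × (Pplat − PEEP) × Vt = 0.5 × (25.7 − 8) × 0.330 L = 0.5 × 17.7 × 0.330 = 2.921 L·cmH2O.
× 0.098 J/(L·cmH2O) → 0.2863 J.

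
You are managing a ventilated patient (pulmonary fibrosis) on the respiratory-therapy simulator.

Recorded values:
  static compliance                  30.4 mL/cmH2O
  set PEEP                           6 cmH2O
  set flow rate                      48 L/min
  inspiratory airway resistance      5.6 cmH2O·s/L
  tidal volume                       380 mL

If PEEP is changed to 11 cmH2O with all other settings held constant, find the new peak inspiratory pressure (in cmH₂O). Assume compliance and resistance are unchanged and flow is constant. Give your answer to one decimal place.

28.0

Flow: 48 L/min ÷ 60 = 0.8 L/s.
PIP = Vt/C + R·V̇ + PEEP (constant-flow equation of motion).
Only the baseline term changes: ΔPIP = ΔPEEP = 11 − 6 = 5.0 cmH2O.
Original PIP = 380/30.4 + 5.6×0.8 + 6 = 22.98 cmH2O; new PIP = 22.98 + (5.0) = 27.98 cmH2O.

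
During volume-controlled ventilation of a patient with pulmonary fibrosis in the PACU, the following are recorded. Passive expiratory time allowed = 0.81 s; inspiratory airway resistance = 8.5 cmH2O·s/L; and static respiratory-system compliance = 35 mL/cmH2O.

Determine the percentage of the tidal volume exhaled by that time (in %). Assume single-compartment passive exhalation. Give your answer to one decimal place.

93.4

τ = R × C = 8.5 × 35 mL/cmH2O = 8.5 × 0.035 L/cmH2O = 0.2975 s.
Passive exhalation: V(t)/V₀ = e^(−t/τ) = e^(−0.81/0.2975) = 0.0657.
Fraction exhaled = 1 − 0.0657 = 0.9343 → 93.43%.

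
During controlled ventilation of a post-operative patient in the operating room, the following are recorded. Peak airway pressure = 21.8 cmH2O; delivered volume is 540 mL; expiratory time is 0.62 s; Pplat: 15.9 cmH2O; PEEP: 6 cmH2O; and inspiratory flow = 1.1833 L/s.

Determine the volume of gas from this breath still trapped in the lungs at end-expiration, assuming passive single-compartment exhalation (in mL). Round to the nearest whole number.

R = (PIP − Pplat)/V̇ = (21.8 − 15.9) / 1.1833 = 5.9/1.1833 = 4.986 cmH2O·s/L.
C = Vt/(Pplat − PEEP) = 540.0 / (15.9 − 6) = 540.0/9.9 = 54.545 mL/cmH2O.
τ = R × C = 4.986 × 0.05455 L/cmH2O = 0.272 s.
Fraction remaining = e^(−Te/τ) = e^(−0.62/0.272) = 0.1023.
Trapped volume = 540.0 × 0.1023 = 55.242 mL.

55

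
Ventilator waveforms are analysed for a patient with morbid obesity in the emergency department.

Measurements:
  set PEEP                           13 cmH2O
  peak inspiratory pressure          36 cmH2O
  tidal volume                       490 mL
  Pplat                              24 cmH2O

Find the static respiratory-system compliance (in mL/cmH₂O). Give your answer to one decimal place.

Cstat = Vt / (Pplat − PEEP) = 490 / (24 − 13) = 490 / 11.0 = 44.545 mL/cmH2O.

44.5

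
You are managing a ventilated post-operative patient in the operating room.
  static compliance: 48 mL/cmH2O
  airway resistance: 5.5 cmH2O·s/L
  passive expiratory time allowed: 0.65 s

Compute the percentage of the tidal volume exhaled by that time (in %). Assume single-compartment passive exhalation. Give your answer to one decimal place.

τ = R × C = 5.5 × 48 mL/cmH2O = 5.5 × 0.048 L/cmH2O = 0.264 s.
Passive exhalation: V(t)/V₀ = e^(−t/τ) = e^(−0.65/0.264) = 0.08525.
Fraction exhaled = 1 − 0.08525 = 0.9148 → 91.48%.

91.5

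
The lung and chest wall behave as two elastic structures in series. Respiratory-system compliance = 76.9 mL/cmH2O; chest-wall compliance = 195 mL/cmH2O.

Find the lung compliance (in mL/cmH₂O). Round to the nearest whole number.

127

1/CL = 1/Crs − 1/Ccw.
1/CL = 1/76.9 − 1/195 = 0.007876.
CL = 126.97 mL/cmH2O.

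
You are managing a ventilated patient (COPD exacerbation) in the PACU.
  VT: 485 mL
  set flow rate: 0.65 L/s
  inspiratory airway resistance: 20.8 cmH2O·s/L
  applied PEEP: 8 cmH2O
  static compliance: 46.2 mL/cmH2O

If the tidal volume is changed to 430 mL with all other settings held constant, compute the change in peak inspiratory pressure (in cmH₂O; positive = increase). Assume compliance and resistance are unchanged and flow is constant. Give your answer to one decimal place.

-1.2

PIP = Vt/C + R·V̇ + PEEP (constant-flow equation of motion).
Only the elastic term changes: ΔPIP = ΔVt / C = (430 − 485) / 46.2 = -1.19 cmH2O.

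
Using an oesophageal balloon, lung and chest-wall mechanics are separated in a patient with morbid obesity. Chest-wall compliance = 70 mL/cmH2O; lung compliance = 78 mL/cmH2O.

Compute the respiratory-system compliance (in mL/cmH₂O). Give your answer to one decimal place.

Lung and chest wall are elastances in series: 1/Crs = 1/CL + 1/Ccw.
1/Crs = 1/78 + 1/70 = 0.02711.
Crs = 36.887 mL/cmH2O.

36.9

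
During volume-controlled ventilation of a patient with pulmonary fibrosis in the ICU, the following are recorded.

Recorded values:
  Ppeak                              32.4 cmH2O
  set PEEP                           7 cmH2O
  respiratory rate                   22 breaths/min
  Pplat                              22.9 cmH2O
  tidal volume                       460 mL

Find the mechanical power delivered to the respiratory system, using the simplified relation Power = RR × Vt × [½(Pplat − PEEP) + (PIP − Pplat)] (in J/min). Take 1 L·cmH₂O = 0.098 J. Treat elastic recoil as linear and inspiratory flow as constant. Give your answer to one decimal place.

Per-breath work = Vt × [½(Pplat−PEEP) + (PIP−Pplat)] = 0.460 × [0.5×15.9 + 9.5] = 0.460 × 17.45 = 8.027 L·cmH2O.
Power = 22 × 8.027 = 176.59 L·cmH2O/min.
× 0.098 J/(L·cmH2O) → 17.306 J/min.

17.3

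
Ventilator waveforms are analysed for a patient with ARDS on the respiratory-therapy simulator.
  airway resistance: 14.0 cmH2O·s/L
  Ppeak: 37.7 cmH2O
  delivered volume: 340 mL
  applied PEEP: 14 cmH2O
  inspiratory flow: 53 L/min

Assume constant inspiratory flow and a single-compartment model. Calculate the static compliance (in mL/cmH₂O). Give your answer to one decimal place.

30.0

Flow: 53 L/min ÷ 60 = 0.8833 L/s.
Equation of motion (constant flow): PIP = Vt/C + R·V̇ + PEEP.
Vt/C = PIP − R·V̇ − PEEP = 37.7 − 14.0×0.8833 − 14 = 37.7 − 12.366 − 14 = 11.334 cmH2O.
C = Vt / 11.334 = 340 / 11.334 = 29.998 mL/cmH2O.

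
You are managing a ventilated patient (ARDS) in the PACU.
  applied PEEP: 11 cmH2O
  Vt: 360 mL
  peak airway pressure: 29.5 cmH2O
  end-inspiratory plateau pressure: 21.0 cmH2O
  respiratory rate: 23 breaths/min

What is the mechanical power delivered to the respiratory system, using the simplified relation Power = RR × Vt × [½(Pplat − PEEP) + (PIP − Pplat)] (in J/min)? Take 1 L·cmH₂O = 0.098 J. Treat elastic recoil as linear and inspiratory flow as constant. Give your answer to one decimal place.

Per-breath work = Vt × [½(Pplat−PEEP) + (PIP−Pplat)] = 0.360 × [0.5×10.0 + 8.5] = 0.360 × 13.5 = 4.86 L·cmH2O.
Power = 23 × 4.86 = 111.78 L·cmH2O/min.
× 0.098 J/(L·cmH2O) → 10.954 J/min.

11.0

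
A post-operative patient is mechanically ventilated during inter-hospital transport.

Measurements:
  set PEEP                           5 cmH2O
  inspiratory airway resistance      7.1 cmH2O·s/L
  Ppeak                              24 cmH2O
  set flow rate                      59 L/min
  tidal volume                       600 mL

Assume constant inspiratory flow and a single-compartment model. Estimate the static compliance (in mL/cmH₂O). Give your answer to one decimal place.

Flow: 59 L/min ÷ 60 = 0.9833 L/s.
Equation of motion (constant flow): PIP = Vt/C + R·V̇ + PEEP.
Vt/C = PIP − R·V̇ − PEEP = 24 − 7.1×0.9833 − 5 = 24 − 6.981 − 5 = 12.019 cmH2O.
C = Vt / 12.019 = 600 / 12.019 = 49.921 mL/cmH2O.

49.9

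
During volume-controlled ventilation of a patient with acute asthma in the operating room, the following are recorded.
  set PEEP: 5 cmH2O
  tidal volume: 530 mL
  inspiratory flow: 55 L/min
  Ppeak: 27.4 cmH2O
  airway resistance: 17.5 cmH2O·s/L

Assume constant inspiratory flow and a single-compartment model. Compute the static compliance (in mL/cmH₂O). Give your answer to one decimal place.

Flow: 55 L/min ÷ 60 = 0.9167 L/s.
Equation of motion (constant flow): PIP = Vt/C + R·V̇ + PEEP.
Vt/C = PIP − R·V̇ − PEEP = 27.4 − 17.5×0.9167 − 5 = 27.4 − 16.042 − 5 = 6.358 cmH2O.
C = Vt / 6.358 = 530 / 6.358 = 83.36 mL/cmH2O.

83.4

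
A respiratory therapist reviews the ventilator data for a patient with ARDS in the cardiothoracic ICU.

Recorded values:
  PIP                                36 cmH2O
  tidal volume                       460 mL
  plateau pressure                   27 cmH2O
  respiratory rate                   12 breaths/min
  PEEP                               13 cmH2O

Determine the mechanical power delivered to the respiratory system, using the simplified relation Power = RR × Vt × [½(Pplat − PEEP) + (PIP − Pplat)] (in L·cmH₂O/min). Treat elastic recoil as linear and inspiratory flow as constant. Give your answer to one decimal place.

Per-breath work = Vt × [½(Pplat−PEEP) + (PIP−Pplat)] = 0.460 × [0.5×14.0 + 9.0] = 0.460 × 16.0 = 7.36 L·cmH2O.
Power = 12 × 7.36 = 88.32 L·cmH2O/min.

88.3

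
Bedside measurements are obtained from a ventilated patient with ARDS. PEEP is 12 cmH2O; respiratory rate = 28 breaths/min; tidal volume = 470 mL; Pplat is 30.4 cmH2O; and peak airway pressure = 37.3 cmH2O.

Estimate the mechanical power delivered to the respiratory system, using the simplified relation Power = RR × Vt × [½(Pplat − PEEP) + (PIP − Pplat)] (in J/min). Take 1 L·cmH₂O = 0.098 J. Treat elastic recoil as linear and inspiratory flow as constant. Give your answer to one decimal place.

20.8

Per-breath work = Vt × [½(Pplat−PEEP) + (PIP−Pplat)] = 0.470 × [0.5×18.4 + 6.9] = 0.470 × 16.1 = 7.567 L·cmH2O.
Power = 28 × 7.567 = 211.88 L·cmH2O/min.
× 0.098 J/(L·cmH2O) → 20.764 J/min.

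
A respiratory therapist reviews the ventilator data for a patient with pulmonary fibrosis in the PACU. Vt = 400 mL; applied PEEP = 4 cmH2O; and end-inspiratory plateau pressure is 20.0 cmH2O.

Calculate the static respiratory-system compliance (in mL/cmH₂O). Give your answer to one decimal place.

25.0

Cstat = Vt / (Pplat − PEEP) = 400 / (20.0 − 4) = 400 / 16.0 = 25.0 mL/cmH2O.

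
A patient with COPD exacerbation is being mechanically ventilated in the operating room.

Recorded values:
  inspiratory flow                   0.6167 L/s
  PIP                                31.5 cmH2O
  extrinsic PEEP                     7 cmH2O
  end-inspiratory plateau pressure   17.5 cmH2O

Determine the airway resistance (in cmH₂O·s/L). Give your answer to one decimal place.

Raw = (PIP − Pplat) / flow = (31.5 − 17.5) / 0.6167 = 14.0 / 0.6167 = 22.701 cmH2O·s/L.

22.7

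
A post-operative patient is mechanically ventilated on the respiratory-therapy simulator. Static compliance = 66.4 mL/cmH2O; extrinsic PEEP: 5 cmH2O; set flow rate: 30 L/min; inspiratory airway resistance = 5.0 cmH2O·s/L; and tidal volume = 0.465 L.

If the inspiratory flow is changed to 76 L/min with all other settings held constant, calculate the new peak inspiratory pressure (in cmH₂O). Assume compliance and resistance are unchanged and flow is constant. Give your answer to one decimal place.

18.3

Flow: 30 L/min ÷ 60 = 0.5 L/s.
New flow: 76 L/min ÷ 60 = 1.2667 L/s.
PIP = Vt/C + R·V̇ + PEEP (constant-flow equation of motion).
Only the resistive term changes: ΔPIP = R × ΔV̇ = 5.0 × (1.2667 − 0.5) = 5.0 × 0.7667 = 3.834 cmH2O.
Original PIP = 465/66.4 + 5.0×0.5 + 5 = 14.503 cmH2O; new PIP = 14.503 + (3.834) = 18.337 cmH2O.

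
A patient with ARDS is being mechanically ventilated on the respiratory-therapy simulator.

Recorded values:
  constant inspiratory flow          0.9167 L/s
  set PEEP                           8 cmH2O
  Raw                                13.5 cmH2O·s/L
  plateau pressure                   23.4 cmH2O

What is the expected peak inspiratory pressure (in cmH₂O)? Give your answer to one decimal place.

35.8

PIP = Pplat + Raw × flow = 23.4 + 13.5 × 0.9167 = 23.4 + 12.375 = 35.775 cmH2O.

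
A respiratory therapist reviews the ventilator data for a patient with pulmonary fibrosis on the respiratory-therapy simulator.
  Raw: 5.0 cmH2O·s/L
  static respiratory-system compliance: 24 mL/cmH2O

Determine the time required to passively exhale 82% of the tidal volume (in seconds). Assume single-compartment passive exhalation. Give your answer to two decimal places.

τ = R × C = 5.0 × 24 mL/cmH2O = 5.0 × 0.024 L/cmH2O = 0.12 s.
Exhaled fraction f = 1 − e^(−t/τ) → t = −τ·ln(1 − f) = −0.12·ln(0.18) = 0.2058 s.

0.21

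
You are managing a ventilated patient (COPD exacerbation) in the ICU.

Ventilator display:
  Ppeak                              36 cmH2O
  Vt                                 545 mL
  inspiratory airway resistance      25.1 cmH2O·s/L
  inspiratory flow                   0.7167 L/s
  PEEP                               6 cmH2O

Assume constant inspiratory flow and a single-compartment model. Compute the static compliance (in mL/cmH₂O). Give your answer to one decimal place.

45.4

Equation of motion (constant flow): PIP = Vt/C + R·V̇ + PEEP.
Vt/C = PIP − R·V̇ − PEEP = 36 − 25.1×0.7167 − 6 = 36 − 17.989 − 6 = 12.011 cmH2O.
C = Vt / 12.011 = 545 / 12.011 = 45.375 mL/cmH2O.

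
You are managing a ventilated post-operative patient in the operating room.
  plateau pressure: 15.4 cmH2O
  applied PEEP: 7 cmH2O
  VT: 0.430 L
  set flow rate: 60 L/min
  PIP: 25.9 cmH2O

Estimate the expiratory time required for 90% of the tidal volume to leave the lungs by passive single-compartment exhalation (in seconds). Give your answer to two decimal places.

Flow: 60 L/min ÷ 60 = 1 L/s.
R = (PIP − Pplat)/V̇ = (25.9 − 15.4) / 1 = 10.5/1 = 10.5 cmH2O·s/L.
C = Vt/(Pplat − PEEP) = 430.0 / (15.4 − 7) = 430.0/8.4 = 51.19 mL/cmH2O.
τ = R × C = 10.5 × 0.05119 L/cmH2O = 0.5375 s.
t = −τ·ln(1 − 0.90) = −0.5375·ln(0.1) = 1.238 s.

1.24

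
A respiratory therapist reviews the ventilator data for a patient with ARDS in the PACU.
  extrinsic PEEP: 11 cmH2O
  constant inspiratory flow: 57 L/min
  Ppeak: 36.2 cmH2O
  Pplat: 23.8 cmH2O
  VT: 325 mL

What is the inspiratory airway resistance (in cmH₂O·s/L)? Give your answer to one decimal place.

13.1

Flow: 57 L/min ÷ 60 = 0.95 L/s.
Raw = (PIP − Pplat) / flow = (36.2 − 23.8) / 0.95 = 12.4 / 0.95 = 13.053 cmH2O·s/L.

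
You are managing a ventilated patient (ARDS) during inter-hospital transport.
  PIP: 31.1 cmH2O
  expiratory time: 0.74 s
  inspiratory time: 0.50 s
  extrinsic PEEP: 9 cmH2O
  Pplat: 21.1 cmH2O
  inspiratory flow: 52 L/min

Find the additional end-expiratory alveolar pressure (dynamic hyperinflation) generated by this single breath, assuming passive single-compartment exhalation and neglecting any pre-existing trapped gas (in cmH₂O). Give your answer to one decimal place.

Flow: 52 L/min ÷ 60 = 0.8667 L/s.
Vt = flow × Ti = 0.8667 L/s × 0.50 s × 1000 mL/L = 433.35 mL.
R = (PIP − Pplat)/V̇ = (31.1 − 21.1) / 0.8667 = 10.0/0.8667 = 11.538 cmH2O·s/L.
C = Vt/(Pplat − PEEP) = 433.35 / (21.1 − 9) = 433.35/12.1 = 35.814 mL/cmH2O.
τ = R × C = 11.538 × 0.03581 L/cmH2O = 0.4132 s.
Fraction remaining = e^(−Te/τ) = e^(−0.74/0.4132) = 0.1668; trapped volume = 433.35 × 0.1668 = 72.283 mL.
Additional alveolar pressure from trapping ≈ V_trapped / C = 72.283 / 35.814 = 2.018 cmH2O.

2.0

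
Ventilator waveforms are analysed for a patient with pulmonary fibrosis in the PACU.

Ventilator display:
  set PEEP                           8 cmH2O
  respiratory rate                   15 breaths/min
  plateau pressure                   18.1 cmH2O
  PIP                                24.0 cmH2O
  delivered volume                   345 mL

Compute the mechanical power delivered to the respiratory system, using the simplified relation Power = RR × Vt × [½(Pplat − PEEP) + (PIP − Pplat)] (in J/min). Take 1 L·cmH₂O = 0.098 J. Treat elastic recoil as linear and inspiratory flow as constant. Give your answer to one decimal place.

5.6

Per-breath work = Vt × [½(Pplat−PEEP) + (PIP−Pplat)] = 0.345 × [0.5×10.1 + 5.9] = 0.345 × 10.95 = 3.778 L·cmH2O.
Power = 15 × 3.778 = 56.67 L·cmH2O/min.
× 0.098 J/(L·cmH2O) → 5.554 J/min.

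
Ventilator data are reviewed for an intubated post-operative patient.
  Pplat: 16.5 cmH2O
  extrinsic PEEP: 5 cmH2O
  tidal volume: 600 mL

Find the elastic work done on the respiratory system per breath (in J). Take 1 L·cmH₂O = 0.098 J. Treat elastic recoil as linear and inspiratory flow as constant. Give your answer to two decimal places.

0.34

Elastic work ≈ ½ × (Pplat − PEEP) × Vt = 0.5 × (16.5 − 5) × 0.600 L = 0.5 × 11.5 × 0.600 = 3.45 L·cmH2O.
× 0.098 J/(L·cmH2O) → 0.3381 J.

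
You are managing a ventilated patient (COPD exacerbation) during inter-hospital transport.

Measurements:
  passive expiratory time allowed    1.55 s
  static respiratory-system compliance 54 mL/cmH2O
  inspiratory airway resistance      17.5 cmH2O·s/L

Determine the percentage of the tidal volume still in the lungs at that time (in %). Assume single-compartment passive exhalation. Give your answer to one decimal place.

τ = R × C = 17.5 × 54 mL/cmH2O = 17.5 × 0.054 L/cmH2O = 0.945 s.
Passive exhalation: V(t)/V₀ = e^(−t/τ) = e^(−1.55/0.945) = 0.1939.
Fraction remaining = 0.1939 → 19.39%.

19.4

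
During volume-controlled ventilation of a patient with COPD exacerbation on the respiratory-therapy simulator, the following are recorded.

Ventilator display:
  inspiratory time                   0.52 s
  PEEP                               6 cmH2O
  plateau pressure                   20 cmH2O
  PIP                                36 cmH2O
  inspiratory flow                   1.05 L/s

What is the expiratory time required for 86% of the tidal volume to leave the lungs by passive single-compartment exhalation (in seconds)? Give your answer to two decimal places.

Vt = flow × Ti = 1.05 L/s × 0.52 s × 1000 mL/L = 546.0 mL.
R = (PIP − Pplat)/V̇ = (36 − 20) / 1.05 = 16.0/1.05 = 15.238 cmH2O·s/L.
C = Vt/(Pplat − PEEP) = 546.0 / (20 − 6) = 546.0/14.0 = 39.0 mL/cmH2O.
τ = R × C = 15.238 × 0.039 L/cmH2O = 0.5943 s.
t = −τ·ln(1 − 0.86) = −0.5943·ln(0.14) = 1.168 s.

1.17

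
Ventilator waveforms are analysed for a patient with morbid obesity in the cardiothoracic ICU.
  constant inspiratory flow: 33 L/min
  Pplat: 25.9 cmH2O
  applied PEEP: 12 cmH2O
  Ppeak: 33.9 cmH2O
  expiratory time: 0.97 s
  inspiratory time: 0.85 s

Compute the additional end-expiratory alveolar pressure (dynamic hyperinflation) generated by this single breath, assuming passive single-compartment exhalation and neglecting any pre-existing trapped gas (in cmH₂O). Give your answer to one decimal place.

Flow: 33 L/min ÷ 60 = 0.55 L/s.
Vt = flow × Ti = 0.55 L/s × 0.85 s × 1000 mL/L = 467.5 mL.
R = (PIP − Pplat)/V̇ = (33.9 − 25.9) / 0.55 = 8.0/0.55 = 14.545 cmH2O·s/L.
C = Vt/(Pplat − PEEP) = 467.5 / (25.9 − 12) = 467.5/13.9 = 33.633 mL/cmH2O.
τ = R × C = 14.545 × 0.03363 L/cmH2O = 0.4891 s.
Fraction remaining = e^(−Te/τ) = e^(−0.97/0.4891) = 0.1376; trapped volume = 467.5 × 0.1376 = 64.328 mL.
Additional alveolar pressure from trapping ≈ V_trapped / C = 64.328 / 33.633 = 1.913 cmH2O.

1.9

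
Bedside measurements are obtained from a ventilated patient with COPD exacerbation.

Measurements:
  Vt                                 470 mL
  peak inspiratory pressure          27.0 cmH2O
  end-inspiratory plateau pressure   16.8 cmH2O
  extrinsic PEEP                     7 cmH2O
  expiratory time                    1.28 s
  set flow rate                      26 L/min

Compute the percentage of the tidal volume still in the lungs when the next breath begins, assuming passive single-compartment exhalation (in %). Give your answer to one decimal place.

32.2

Flow: 26 L/min ÷ 60 = 0.4333 L/s.
R = (PIP − Pplat)/V̇ = (27.0 − 16.8) / 0.4333 = 10.2/0.4333 = 23.54 cmH2O·s/L.
C = Vt/(Pplat − PEEP) = 470.0 / (16.8 − 7) = 470.0/9.8 = 47.959 mL/cmH2O.
τ = R × C = 23.54 × 0.04796 L/cmH2O = 1.129 s.
Fraction remaining at end-expiration = e^(−Te/τ) = e^(−1.28/1.129) = 0.3218 → 32.18%.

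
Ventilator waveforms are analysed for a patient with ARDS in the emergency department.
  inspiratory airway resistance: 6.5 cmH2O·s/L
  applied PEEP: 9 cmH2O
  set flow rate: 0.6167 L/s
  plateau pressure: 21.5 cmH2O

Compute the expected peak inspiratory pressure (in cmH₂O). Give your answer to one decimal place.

25.5

PIP = Pplat + Raw × flow = 21.5 + 6.5 × 0.6167 = 21.5 + 4.009 = 25.509 cmH2O.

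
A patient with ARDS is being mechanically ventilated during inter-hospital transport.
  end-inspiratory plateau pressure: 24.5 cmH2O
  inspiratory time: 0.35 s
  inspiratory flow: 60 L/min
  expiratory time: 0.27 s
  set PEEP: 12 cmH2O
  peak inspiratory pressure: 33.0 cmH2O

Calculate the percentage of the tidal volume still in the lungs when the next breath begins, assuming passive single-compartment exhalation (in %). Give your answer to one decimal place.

32.2

Flow: 60 L/min ÷ 60 = 1 L/s.
Vt = flow × Ti = 1 L/s × 0.35 s × 1000 mL/L = 350.0 mL.
R = (PIP − Pplat)/V̇ = (33.0 − 24.5) / 1 = 8.5/1 = 8.5 cmH2O·s/L.
C = Vt/(Pplat − PEEP) = 350.0 / (24.5 − 12) = 350.0/12.5 = 28.0 mL/cmH2O.
τ = R × C = 8.5 × 0.028 L/cmH2O = 0.238 s.
Fraction remaining at end-expiration = e^(−Te/τ) = e^(−0.27/0.238) = 0.3216 → 32.16%.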